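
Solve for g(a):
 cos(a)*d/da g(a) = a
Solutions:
 g(a) = C1 + Integral(a/cos(a), a)


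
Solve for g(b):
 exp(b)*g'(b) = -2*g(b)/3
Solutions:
 g(b) = C1*exp(2*exp(-b)/3)


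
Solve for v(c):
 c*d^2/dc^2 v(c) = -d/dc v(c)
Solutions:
 v(c) = C1 + C2*log(c)


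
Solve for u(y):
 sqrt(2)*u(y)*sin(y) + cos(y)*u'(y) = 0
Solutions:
 u(y) = C1*cos(y)^(sqrt(2))


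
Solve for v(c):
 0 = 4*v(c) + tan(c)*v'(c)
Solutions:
 v(c) = C1/sin(c)^4


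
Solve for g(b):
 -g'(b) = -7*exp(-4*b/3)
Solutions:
 g(b) = C1 - 21*exp(-4*b/3)/4


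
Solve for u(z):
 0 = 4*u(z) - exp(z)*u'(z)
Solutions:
 u(z) = C1*exp(-4*exp(-z))


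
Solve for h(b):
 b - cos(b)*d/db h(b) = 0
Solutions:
 h(b) = C1 + Integral(b/cos(b), b)


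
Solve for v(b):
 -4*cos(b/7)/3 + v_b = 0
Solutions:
 v(b) = C1 + 28*sin(b/7)/3


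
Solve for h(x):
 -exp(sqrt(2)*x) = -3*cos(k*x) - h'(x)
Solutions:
 h(x) = C1 + sqrt(2)*exp(sqrt(2)*x)/2 - 3*sin(k*x)/k


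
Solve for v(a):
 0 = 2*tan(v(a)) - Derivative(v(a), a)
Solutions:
 v(a) = pi - asin(C1*exp(2*a))
 v(a) = asin(C1*exp(2*a))


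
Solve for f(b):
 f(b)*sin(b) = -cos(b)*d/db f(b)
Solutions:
 f(b) = C1*cos(b)


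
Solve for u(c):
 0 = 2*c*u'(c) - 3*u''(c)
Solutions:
 u(c) = C1 + C2*erfi(sqrt(3)*c/3)


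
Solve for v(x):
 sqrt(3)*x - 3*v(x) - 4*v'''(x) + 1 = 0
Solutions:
 v(x) = C3*exp(-6^(1/3)*x/2) + sqrt(3)*x/3 + (C1*sin(2^(1/3)*3^(5/6)*x/4) + C2*cos(2^(1/3)*3^(5/6)*x/4))*exp(6^(1/3)*x/4) + 1/3


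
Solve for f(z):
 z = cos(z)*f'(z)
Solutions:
 f(z) = C1 + Integral(z/cos(z), z)


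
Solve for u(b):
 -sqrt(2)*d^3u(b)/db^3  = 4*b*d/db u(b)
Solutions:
 u(b) = C1 + Integral(C2*airyai(-sqrt(2)*b) + C3*airybi(-sqrt(2)*b), b)


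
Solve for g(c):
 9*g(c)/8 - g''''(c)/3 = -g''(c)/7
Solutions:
 g(c) = C1*exp(-sqrt(21)*c*sqrt(2 + sqrt(298))/14) + C2*exp(sqrt(21)*c*sqrt(2 + sqrt(298))/14) + C3*sin(sqrt(21)*c*sqrt(-2 + sqrt(298))/14) + C4*cos(sqrt(21)*c*sqrt(-2 + sqrt(298))/14)


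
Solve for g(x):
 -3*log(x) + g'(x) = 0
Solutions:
 g(x) = C1 + 3*x*log(x) - 3*x


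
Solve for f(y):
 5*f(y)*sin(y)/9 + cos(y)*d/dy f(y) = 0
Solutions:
 f(y) = C1*cos(y)^(5/9)


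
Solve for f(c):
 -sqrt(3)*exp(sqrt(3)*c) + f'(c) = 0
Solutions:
 f(c) = C1 + exp(sqrt(3)*c)


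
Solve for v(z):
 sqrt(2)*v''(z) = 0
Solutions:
 v(z) = C1 + C2*z


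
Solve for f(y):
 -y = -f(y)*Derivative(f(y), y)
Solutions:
 f(y) = -sqrt(C1 + y^2)
 f(y) = sqrt(C1 + y^2)


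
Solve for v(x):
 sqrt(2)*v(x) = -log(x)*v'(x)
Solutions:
 v(x) = C1*exp(-sqrt(2)*li(x))


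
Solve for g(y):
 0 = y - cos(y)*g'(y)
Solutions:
 g(y) = C1 + Integral(y/cos(y), y)


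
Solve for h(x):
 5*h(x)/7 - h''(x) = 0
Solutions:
 h(x) = C1*exp(-sqrt(35)*x/7) + C2*exp(sqrt(35)*x/7)


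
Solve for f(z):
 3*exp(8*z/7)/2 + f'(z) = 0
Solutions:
 f(z) = C1 - 21*exp(8*z/7)/16


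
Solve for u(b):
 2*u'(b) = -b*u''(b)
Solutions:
 u(b) = C1 + C2/b


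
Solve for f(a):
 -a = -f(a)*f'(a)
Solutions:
 f(a) = -sqrt(C1 + a^2)
 f(a) = sqrt(C1 + a^2)


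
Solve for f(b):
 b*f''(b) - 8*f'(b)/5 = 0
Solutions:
 f(b) = C1 + C2*b^(13/5)


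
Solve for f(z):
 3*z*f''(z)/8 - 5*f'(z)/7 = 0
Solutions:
 f(z) = C1 + C2*z^(61/21)


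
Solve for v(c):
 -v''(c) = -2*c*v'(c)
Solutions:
 v(c) = C1 + C2*erfi(c)


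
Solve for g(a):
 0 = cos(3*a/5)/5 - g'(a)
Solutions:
 g(a) = C1 + sin(3*a/5)/3


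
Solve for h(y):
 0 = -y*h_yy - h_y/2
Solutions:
 h(y) = C1 + C2*sqrt(y)


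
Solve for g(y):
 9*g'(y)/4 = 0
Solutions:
 g(y) = C1


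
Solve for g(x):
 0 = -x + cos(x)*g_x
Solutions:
 g(x) = C1 + Integral(x/cos(x), x)


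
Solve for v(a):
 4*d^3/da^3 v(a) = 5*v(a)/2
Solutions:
 v(a) = C3*exp(5^(1/3)*a/2) + (C1*sin(sqrt(3)*5^(1/3)*a/4) + C2*cos(sqrt(3)*5^(1/3)*a/4))*exp(-5^(1/3)*a/4)


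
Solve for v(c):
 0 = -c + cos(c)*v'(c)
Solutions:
 v(c) = C1 + Integral(c/cos(c), c)


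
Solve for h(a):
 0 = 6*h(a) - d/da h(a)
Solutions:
 h(a) = C1*exp(6*a)


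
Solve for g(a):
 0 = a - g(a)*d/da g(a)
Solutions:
 g(a) = -sqrt(C1 + a^2)
 g(a) = sqrt(C1 + a^2)


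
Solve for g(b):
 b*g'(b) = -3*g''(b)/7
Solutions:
 g(b) = C1 + C2*erf(sqrt(42)*b/6)


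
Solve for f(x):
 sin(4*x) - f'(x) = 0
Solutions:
 f(x) = C1 - cos(4*x)/4


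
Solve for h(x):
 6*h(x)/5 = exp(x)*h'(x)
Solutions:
 h(x) = C1*exp(-6*exp(-x)/5)


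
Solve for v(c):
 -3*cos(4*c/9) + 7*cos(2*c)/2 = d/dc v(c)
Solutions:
 v(c) = C1 - 27*sin(4*c/9)/4 + 7*sin(2*c)/4


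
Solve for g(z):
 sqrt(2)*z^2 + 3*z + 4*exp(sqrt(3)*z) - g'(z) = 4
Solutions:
 g(z) = C1 + sqrt(2)*z^3/3 + 3*z^2/2 - 4*z + 4*sqrt(3)*exp(sqrt(3)*z)/3


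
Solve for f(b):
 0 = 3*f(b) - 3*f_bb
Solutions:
 f(b) = C1*exp(-b) + C2*exp(b)


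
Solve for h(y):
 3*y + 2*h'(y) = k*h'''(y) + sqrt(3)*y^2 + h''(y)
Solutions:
 h(y) = C1 + C2*exp(y*(sqrt(8*k + 1) - 1)/(2*k)) + C3*exp(-y*(sqrt(8*k + 1) + 1)/(2*k)) + sqrt(3)*k*y/2 + sqrt(3)*y^3/6 - 3*y^2/4 + sqrt(3)*y^2/4 - 3*y/4 + sqrt(3)*y/4


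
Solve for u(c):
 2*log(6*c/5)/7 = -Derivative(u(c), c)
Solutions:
 u(c) = C1 - 2*c*log(c)/7 - 2*c*log(6)/7 + 2*c/7 + 2*c*log(5)/7


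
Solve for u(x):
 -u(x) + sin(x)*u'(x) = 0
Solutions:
 u(x) = C1*sqrt(cos(x) - 1)/sqrt(cos(x) + 1)


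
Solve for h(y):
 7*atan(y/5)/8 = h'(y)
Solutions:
 h(y) = C1 + 7*y*atan(y/5)/8 - 35*log(y^2 + 25)/16


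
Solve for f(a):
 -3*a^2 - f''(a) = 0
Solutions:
 f(a) = C1 + C2*a - a^4/4


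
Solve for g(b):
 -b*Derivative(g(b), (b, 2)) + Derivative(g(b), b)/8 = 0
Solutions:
 g(b) = C1 + C2*b^(9/8)


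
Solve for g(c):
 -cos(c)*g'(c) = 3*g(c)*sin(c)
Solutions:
 g(c) = C1*cos(c)^3


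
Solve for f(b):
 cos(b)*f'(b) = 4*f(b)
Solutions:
 f(b) = C1*(sin(b)^2 + 2*sin(b) + 1)/(sin(b)^2 - 2*sin(b) + 1)


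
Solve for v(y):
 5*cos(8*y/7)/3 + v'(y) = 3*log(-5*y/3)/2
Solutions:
 v(y) = C1 + 3*y*log(-y)/2 - 2*y*log(3) - 3*y/2 + y*log(15)/2 + y*log(5) - 35*sin(8*y/7)/24


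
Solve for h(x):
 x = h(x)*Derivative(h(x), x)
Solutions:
 h(x) = -sqrt(C1 + x^2)
 h(x) = sqrt(C1 + x^2)


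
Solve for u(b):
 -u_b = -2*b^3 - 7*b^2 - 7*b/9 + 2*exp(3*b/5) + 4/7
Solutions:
 u(b) = C1 + b^4/2 + 7*b^3/3 + 7*b^2/18 - 4*b/7 - 10*exp(3*b/5)/3


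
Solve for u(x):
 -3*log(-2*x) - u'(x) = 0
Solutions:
 u(x) = C1 - 3*x*log(-x) + 3*x*(1 - log(2))


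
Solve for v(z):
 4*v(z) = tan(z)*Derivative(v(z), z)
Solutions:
 v(z) = C1*sin(z)^4


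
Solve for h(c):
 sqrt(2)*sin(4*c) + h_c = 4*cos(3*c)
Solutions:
 h(c) = C1 + 4*sin(3*c)/3 + sqrt(2)*cos(4*c)/4


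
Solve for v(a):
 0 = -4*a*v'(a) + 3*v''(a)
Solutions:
 v(a) = C1 + C2*erfi(sqrt(6)*a/3)


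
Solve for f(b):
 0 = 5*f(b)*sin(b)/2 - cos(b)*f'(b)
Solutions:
 f(b) = C1/cos(b)^(5/2)


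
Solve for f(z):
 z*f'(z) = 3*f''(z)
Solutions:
 f(z) = C1 + C2*erfi(sqrt(6)*z/6)


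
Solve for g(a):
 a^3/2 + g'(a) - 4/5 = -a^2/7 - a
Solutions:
 g(a) = C1 - a^4/8 - a^3/21 - a^2/2 + 4*a/5


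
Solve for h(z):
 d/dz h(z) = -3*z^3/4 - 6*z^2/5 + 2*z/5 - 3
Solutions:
 h(z) = C1 - 3*z^4/16 - 2*z^3/5 + z^2/5 - 3*z


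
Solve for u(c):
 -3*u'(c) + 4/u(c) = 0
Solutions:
 u(c) = -sqrt(C1 + 24*c)/3
 u(c) = sqrt(C1 + 24*c)/3


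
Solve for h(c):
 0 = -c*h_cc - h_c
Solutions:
 h(c) = C1 + C2*log(c)


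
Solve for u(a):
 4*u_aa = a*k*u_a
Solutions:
 u(a) = Piecewise((-sqrt(2)*sqrt(pi)*C1*erf(sqrt(2)*a*sqrt(-k)/4)/sqrt(-k) - C2, (k > 0) | (k < 0)), (-C1*a - C2, True))


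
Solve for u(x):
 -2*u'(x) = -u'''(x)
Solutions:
 u(x) = C1 + C2*exp(-sqrt(2)*x) + C3*exp(sqrt(2)*x)


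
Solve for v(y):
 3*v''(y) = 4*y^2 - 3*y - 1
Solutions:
 v(y) = C1 + C2*y + y^4/9 - y^3/6 - y^2/6


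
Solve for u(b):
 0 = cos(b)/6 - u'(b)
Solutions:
 u(b) = C1 + sin(b)/6


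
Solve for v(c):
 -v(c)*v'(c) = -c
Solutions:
 v(c) = -sqrt(C1 + c^2)
 v(c) = sqrt(C1 + c^2)


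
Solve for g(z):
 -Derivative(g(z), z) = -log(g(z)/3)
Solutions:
 Integral(1/(-log(_y) + log(3)), (_y, g(z))) = C1 - z


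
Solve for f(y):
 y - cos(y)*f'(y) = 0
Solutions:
 f(y) = C1 + Integral(y/cos(y), y)


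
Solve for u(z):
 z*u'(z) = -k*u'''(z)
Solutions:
 u(z) = C1 + Integral(C2*airyai(z*(-1/k)^(1/3)) + C3*airybi(z*(-1/k)^(1/3)), z)


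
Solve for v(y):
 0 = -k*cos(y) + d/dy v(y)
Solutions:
 v(y) = C1 + k*sin(y)


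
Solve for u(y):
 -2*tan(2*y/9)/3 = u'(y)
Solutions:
 u(y) = C1 + 3*log(cos(2*y/9))


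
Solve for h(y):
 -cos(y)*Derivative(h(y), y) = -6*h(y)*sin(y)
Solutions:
 h(y) = C1/cos(y)^6


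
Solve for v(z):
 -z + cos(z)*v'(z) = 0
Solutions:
 v(z) = C1 + Integral(z/cos(z), z)


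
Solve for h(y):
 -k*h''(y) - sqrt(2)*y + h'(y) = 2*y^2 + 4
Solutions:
 h(y) = C1 + C2*exp(y/k) + 4*k^2*y + 2*k*y^2 + sqrt(2)*k*y + 2*y^3/3 + sqrt(2)*y^2/2 + 4*y


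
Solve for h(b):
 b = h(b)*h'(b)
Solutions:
 h(b) = -sqrt(C1 + b^2)
 h(b) = sqrt(C1 + b^2)


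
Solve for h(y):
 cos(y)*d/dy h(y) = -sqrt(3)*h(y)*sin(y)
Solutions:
 h(y) = C1*cos(y)^(sqrt(3))


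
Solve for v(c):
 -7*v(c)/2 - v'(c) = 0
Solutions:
 v(c) = C1*exp(-7*c/2)


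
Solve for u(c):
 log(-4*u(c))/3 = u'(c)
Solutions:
 -3*Integral(1/(log(-_y) + 2*log(2)), (_y, u(c))) = C1 - c


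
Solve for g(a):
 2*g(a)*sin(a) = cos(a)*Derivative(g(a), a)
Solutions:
 g(a) = C1/cos(a)^2


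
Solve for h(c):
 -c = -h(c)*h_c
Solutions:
 h(c) = -sqrt(C1 + c^2)
 h(c) = sqrt(C1 + c^2)


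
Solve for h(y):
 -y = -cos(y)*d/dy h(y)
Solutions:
 h(y) = C1 + Integral(y/cos(y), y)


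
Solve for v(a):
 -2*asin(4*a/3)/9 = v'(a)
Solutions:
 v(a) = C1 - 2*a*asin(4*a/3)/9 - sqrt(9 - 16*a^2)/18


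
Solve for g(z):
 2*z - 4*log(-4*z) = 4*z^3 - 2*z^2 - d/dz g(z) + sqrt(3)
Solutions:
 g(z) = C1 + z^4 - 2*z^3/3 - z^2 + 4*z*log(-z) + z*(-4 + sqrt(3) + 8*log(2))


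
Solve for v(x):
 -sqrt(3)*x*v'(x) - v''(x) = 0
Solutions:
 v(x) = C1 + C2*erf(sqrt(2)*3^(1/4)*x/2)


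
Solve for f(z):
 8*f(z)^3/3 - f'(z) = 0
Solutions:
 f(z) = -sqrt(6)*sqrt(-1/(C1 + 8*z))/2
 f(z) = sqrt(6)*sqrt(-1/(C1 + 8*z))/2


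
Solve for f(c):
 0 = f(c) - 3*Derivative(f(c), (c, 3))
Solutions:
 f(c) = C3*exp(3^(2/3)*c/3) + (C1*sin(3^(1/6)*c/2) + C2*cos(3^(1/6)*c/2))*exp(-3^(2/3)*c/6)


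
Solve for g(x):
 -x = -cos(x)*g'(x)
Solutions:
 g(x) = C1 + Integral(x/cos(x), x)


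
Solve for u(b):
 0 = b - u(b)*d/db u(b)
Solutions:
 u(b) = -sqrt(C1 + b^2)
 u(b) = sqrt(C1 + b^2)


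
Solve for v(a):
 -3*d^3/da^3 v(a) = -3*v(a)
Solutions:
 v(a) = C3*exp(a) + (C1*sin(sqrt(3)*a/2) + C2*cos(sqrt(3)*a/2))*exp(-a/2)


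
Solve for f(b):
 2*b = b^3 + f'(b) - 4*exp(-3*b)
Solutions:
 f(b) = C1 - b^4/4 + b^2 - 4*exp(-3*b)/3


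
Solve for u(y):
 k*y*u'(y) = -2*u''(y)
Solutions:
 u(y) = Piecewise((-sqrt(pi)*C1*erf(sqrt(k)*y/2)/sqrt(k) - C2, (k > 0) | (k < 0)), (-C1*y - C2, True))


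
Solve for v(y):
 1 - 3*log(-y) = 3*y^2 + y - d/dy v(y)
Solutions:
 v(y) = C1 + y^3 + y^2/2 + 3*y*log(-y) - 4*y


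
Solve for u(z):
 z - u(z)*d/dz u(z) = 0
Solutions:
 u(z) = -sqrt(C1 + z^2)
 u(z) = sqrt(C1 + z^2)


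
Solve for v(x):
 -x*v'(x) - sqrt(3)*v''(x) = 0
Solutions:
 v(x) = C1 + C2*erf(sqrt(2)*3^(3/4)*x/6)


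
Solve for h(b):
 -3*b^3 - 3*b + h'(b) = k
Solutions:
 h(b) = C1 + 3*b^4/4 + 3*b^2/2 + b*k


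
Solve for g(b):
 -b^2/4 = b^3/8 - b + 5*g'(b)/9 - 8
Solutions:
 g(b) = C1 - 9*b^4/160 - 3*b^3/20 + 9*b^2/10 + 72*b/5


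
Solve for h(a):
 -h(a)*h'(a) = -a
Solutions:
 h(a) = -sqrt(C1 + a^2)
 h(a) = sqrt(C1 + a^2)


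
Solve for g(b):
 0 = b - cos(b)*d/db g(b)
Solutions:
 g(b) = C1 + Integral(b/cos(b), b)


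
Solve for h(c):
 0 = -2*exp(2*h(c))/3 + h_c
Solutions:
 h(c) = log(-1/(C1 + 2*c))/2 - log(2) + log(6)/2
 h(c) = log(-sqrt(-1/(C1 + 2*c))) - log(2) + log(6)/2


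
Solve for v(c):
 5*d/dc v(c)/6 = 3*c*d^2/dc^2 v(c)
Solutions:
 v(c) = C1 + C2*c^(23/18)


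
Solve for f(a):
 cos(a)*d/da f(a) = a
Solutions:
 f(a) = C1 + Integral(a/cos(a), a)


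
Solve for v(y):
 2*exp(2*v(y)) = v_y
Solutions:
 v(y) = log(-sqrt(-1/(C1 + 2*y))) - log(2)/2
 v(y) = log(-1/(C1 + 2*y))/2 - log(2)/2


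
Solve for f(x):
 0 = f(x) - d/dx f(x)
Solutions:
 f(x) = C1*exp(x)


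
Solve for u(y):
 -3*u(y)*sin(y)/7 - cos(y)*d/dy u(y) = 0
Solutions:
 u(y) = C1*cos(y)^(3/7)


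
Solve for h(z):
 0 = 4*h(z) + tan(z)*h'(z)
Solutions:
 h(z) = C1/sin(z)^4


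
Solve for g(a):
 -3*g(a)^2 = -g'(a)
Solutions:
 g(a) = -1/(C1 + 3*a)


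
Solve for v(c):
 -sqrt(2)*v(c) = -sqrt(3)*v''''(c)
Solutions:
 v(c) = C1*exp(-2^(1/8)*3^(7/8)*c/3) + C2*exp(2^(1/8)*3^(7/8)*c/3) + C3*sin(2^(1/8)*3^(7/8)*c/3) + C4*cos(2^(1/8)*3^(7/8)*c/3)


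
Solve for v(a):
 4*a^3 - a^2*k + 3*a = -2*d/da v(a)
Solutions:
 v(a) = C1 - a^4/2 + a^3*k/6 - 3*a^2/4


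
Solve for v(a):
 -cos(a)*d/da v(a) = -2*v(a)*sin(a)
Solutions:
 v(a) = C1/cos(a)^2


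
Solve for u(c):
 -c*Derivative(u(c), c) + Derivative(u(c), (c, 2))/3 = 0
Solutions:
 u(c) = C1 + C2*erfi(sqrt(6)*c/2)


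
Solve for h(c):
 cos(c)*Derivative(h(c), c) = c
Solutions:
 h(c) = C1 + Integral(c/cos(c), c)


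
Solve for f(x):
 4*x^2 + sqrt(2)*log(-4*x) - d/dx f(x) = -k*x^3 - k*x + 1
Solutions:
 f(x) = C1 + k*x^4/4 + k*x^2/2 + 4*x^3/3 + sqrt(2)*x*log(-x) + x*(-sqrt(2) - 1 + 2*sqrt(2)*log(2))


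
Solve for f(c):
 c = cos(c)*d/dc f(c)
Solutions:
 f(c) = C1 + Integral(c/cos(c), c)


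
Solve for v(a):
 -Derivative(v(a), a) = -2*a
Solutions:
 v(a) = C1 + a^2


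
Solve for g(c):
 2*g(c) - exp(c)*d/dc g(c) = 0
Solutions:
 g(c) = C1*exp(-2*exp(-c))


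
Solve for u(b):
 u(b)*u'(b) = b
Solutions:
 u(b) = -sqrt(C1 + b^2)
 u(b) = sqrt(C1 + b^2)


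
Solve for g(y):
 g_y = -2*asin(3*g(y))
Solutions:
 Integral(1/asin(3*_y), (_y, g(y))) = C1 - 2*y


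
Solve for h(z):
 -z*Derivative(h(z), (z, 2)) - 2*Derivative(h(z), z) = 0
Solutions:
 h(z) = C1 + C2/z


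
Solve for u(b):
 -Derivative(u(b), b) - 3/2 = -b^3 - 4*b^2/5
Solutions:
 u(b) = C1 + b^4/4 + 4*b^3/15 - 3*b/2


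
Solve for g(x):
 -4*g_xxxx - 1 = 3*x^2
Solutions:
 g(x) = C1 + C2*x + C3*x^2 + C4*x^3 - x^6/480 - x^4/96


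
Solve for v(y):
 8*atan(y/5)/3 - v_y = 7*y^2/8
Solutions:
 v(y) = C1 - 7*y^3/24 + 8*y*atan(y/5)/3 - 20*log(y^2 + 25)/3


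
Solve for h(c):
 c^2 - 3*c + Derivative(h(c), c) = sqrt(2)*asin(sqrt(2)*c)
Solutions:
 h(c) = C1 - c^3/3 + 3*c^2/2 + sqrt(2)*(c*asin(sqrt(2)*c) + sqrt(2)*sqrt(1 - 2*c^2)/2)


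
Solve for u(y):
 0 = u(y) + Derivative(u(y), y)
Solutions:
 u(y) = C1*exp(-y)


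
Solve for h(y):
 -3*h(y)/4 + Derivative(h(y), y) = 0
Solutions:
 h(y) = C1*exp(3*y/4)


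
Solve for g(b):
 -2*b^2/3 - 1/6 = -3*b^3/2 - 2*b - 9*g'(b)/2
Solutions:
 g(b) = C1 - b^4/12 + 4*b^3/81 - 2*b^2/9 + b/27


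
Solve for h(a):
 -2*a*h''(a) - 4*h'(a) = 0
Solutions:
 h(a) = C1 + C2/a


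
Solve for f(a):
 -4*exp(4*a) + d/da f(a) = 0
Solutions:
 f(a) = C1 + exp(4*a)


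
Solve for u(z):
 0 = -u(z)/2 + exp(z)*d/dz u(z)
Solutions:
 u(z) = C1*exp(-exp(-z)/2)


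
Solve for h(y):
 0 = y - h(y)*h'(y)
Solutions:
 h(y) = -sqrt(C1 + y^2)
 h(y) = sqrt(C1 + y^2)


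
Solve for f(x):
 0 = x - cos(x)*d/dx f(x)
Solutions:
 f(x) = C1 + Integral(x/cos(x), x)


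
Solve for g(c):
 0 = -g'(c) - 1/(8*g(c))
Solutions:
 g(c) = -sqrt(C1 - c)/2
 g(c) = sqrt(C1 - c)/2


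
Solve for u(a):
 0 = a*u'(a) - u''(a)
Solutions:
 u(a) = C1 + C2*erfi(sqrt(2)*a/2)


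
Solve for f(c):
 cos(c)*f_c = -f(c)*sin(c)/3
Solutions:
 f(c) = C1*cos(c)^(1/3)


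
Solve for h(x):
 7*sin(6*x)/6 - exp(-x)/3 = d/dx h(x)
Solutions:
 h(x) = C1 - 7*cos(6*x)/36 + exp(-x)/3


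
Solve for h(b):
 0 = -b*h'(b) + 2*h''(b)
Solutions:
 h(b) = C1 + C2*erfi(b/2)


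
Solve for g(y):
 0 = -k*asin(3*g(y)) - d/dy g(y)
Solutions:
 Integral(1/asin(3*_y), (_y, g(y))) = C1 - k*y


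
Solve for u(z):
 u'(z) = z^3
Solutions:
 u(z) = C1 + z^4/4


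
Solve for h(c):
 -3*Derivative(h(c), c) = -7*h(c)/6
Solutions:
 h(c) = C1*exp(7*c/18)


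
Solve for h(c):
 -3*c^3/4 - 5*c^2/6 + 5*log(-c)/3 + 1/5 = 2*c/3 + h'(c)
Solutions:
 h(c) = C1 - 3*c^4/16 - 5*c^3/18 - c^2/3 + 5*c*log(-c)/3 - 22*c/15


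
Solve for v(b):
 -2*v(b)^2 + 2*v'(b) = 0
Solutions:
 v(b) = -1/(C1 + b)


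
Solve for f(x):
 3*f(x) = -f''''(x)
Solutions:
 f(x) = (C1*sin(sqrt(2)*3^(1/4)*x/2) + C2*cos(sqrt(2)*3^(1/4)*x/2))*exp(-sqrt(2)*3^(1/4)*x/2) + (C3*sin(sqrt(2)*3^(1/4)*x/2) + C4*cos(sqrt(2)*3^(1/4)*x/2))*exp(sqrt(2)*3^(1/4)*x/2)


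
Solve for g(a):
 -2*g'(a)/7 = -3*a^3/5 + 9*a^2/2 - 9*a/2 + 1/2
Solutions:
 g(a) = C1 + 21*a^4/40 - 21*a^3/4 + 63*a^2/8 - 7*a/4


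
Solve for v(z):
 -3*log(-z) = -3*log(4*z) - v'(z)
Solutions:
 v(z) = C1 + 3*z*(-2*log(2) + I*pi)


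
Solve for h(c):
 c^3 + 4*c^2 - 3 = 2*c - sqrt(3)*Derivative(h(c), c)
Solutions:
 h(c) = C1 - sqrt(3)*c^4/12 - 4*sqrt(3)*c^3/9 + sqrt(3)*c^2/3 + sqrt(3)*c


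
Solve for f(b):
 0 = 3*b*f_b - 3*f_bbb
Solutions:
 f(b) = C1 + Integral(C2*airyai(b) + C3*airybi(b), b)


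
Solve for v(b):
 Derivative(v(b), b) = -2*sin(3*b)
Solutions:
 v(b) = C1 + 2*cos(3*b)/3


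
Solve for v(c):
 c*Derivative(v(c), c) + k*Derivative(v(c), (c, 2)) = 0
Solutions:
 v(c) = C1 + C2*sqrt(k)*erf(sqrt(2)*c*sqrt(1/k)/2)


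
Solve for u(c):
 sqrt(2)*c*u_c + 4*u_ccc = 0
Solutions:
 u(c) = C1 + Integral(C2*airyai(-sqrt(2)*c/2) + C3*airybi(-sqrt(2)*c/2), c)


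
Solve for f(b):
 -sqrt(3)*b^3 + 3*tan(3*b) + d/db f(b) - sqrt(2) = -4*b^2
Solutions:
 f(b) = C1 + sqrt(3)*b^4/4 - 4*b^3/3 + sqrt(2)*b + log(cos(3*b))


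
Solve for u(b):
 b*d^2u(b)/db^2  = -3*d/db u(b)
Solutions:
 u(b) = C1 + C2/b^2


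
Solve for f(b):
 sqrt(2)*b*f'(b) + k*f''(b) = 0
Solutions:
 f(b) = C1 + C2*sqrt(k)*erf(2^(3/4)*b*sqrt(1/k)/2)


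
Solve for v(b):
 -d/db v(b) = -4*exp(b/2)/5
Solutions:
 v(b) = C1 + 8*exp(b/2)/5


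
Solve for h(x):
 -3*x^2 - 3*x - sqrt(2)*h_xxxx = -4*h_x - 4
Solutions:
 h(x) = C1 + C4*exp(sqrt(2)*x) + x^3/4 + 3*x^2/8 - x + (C2*sin(sqrt(6)*x/2) + C3*cos(sqrt(6)*x/2))*exp(-sqrt(2)*x/2)


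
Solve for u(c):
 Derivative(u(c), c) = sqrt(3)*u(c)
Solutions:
 u(c) = C1*exp(sqrt(3)*c)


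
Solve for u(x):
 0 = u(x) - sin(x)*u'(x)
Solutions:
 u(x) = C1*sqrt(cos(x) - 1)/sqrt(cos(x) + 1)


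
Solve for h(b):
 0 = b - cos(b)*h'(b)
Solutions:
 h(b) = C1 + Integral(b/cos(b), b)


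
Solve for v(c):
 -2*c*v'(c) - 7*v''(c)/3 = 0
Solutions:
 v(c) = C1 + C2*erf(sqrt(21)*c/7)


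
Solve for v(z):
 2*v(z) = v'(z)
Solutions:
 v(z) = C1*exp(2*z)


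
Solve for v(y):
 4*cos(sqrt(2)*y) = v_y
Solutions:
 v(y) = C1 + 2*sqrt(2)*sin(sqrt(2)*y)


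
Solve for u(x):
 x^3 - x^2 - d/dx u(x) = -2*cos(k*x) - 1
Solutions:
 u(x) = C1 + x^4/4 - x^3/3 + x + 2*sin(k*x)/k


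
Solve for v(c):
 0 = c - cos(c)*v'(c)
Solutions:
 v(c) = C1 + Integral(c/cos(c), c)


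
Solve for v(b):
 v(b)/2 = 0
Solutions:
 v(b) = 0


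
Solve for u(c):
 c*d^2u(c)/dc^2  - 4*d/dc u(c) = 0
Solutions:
 u(c) = C1 + C2*c^5


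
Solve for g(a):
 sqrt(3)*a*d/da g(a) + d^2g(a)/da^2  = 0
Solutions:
 g(a) = C1 + C2*erf(sqrt(2)*3^(1/4)*a/2)


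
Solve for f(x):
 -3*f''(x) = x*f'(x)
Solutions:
 f(x) = C1 + C2*erf(sqrt(6)*x/6)


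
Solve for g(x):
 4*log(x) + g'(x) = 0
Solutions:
 g(x) = C1 - 4*x*log(x) + 4*x


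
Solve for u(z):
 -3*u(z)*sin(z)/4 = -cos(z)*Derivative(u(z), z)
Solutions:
 u(z) = C1/cos(z)^(3/4)


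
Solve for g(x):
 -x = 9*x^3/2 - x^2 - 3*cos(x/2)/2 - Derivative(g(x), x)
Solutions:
 g(x) = C1 + 9*x^4/8 - x^3/3 + x^2/2 - 3*sin(x/2)


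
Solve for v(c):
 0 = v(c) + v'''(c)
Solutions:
 v(c) = C3*exp(-c) + (C1*sin(sqrt(3)*c/2) + C2*cos(sqrt(3)*c/2))*exp(c/2)


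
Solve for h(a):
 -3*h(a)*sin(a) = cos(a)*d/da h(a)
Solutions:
 h(a) = C1*cos(a)^3


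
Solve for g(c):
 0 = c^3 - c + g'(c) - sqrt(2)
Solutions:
 g(c) = C1 - c^4/4 + c^2/2 + sqrt(2)*c


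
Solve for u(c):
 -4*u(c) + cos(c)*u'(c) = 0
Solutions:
 u(c) = C1*(sin(c)^2 + 2*sin(c) + 1)/(sin(c)^2 - 2*sin(c) + 1)


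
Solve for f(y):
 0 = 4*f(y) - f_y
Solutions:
 f(y) = C1*exp(4*y)


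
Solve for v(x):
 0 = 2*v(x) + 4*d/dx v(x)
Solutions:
 v(x) = C1*exp(-x/2)


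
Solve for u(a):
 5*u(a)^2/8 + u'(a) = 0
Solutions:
 u(a) = 8/(C1 + 5*a)


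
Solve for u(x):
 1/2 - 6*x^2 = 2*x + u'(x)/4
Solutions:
 u(x) = C1 - 8*x^3 - 4*x^2 + 2*x


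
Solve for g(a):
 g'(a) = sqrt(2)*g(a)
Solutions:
 g(a) = C1*exp(sqrt(2)*a)


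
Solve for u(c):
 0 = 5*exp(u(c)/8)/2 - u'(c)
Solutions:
 u(c) = 8*log(-1/(C1 + 5*c)) + 32*log(2)


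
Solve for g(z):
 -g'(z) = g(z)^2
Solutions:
 g(z) = 1/(C1 + z)


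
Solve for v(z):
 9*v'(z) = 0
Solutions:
 v(z) = C1


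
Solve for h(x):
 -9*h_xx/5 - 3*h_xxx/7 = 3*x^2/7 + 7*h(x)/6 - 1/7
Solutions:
 h(x) = C1*exp(x*(-84 + 42*2^(2/3)*63^(1/3)/(5*sqrt(3145) + 377)^(1/3) + 294^(1/3)*(5*sqrt(3145) + 377)^(1/3))/60)*sin(3^(1/6)*x*(-3^(2/3)*98^(1/3)*(5*sqrt(3145) + 377)^(1/3) + 126*2^(2/3)*7^(1/3)/(5*sqrt(3145) + 377)^(1/3))/60) + C2*exp(x*(-84 + 42*2^(2/3)*63^(1/3)/(5*sqrt(3145) + 377)^(1/3) + 294^(1/3)*(5*sqrt(3145) + 377)^(1/3))/60)*cos(3^(1/6)*x*(-3^(2/3)*98^(1/3)*(5*sqrt(3145) + 377)^(1/3) + 126*2^(2/3)*7^(1/3)/(5*sqrt(3145) + 377)^(1/3))/60) + C3*exp(-x*(42*2^(2/3)*63^(1/3)/(5*sqrt(3145) + 377)^(1/3) + 42 + 294^(1/3)*(5*sqrt(3145) + 377)^(1/3))/30) - 18*x^2/49 + 2154/1715


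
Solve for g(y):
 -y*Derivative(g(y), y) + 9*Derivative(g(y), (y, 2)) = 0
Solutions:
 g(y) = C1 + C2*erfi(sqrt(2)*y/6)


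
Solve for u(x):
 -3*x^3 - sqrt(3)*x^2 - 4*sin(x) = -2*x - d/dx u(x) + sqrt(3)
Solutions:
 u(x) = C1 + 3*x^4/4 + sqrt(3)*x^3/3 - x^2 + sqrt(3)*x - 4*cos(x)


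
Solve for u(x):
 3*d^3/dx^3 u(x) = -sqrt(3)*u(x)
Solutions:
 u(x) = C3*exp(-3^(5/6)*x/3) + (C1*sin(3^(1/3)*x/2) + C2*cos(3^(1/3)*x/2))*exp(3^(5/6)*x/6)


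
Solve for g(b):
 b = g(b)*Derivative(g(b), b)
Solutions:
 g(b) = -sqrt(C1 + b^2)
 g(b) = sqrt(C1 + b^2)


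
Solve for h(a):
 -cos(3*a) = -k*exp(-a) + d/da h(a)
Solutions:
 h(a) = C1 - k*exp(-a) - sin(3*a)/3


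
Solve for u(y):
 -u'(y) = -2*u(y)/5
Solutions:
 u(y) = C1*exp(2*y/5)


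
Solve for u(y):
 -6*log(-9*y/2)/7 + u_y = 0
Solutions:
 u(y) = C1 + 6*y*log(-y)/7 + 6*y*(-1 - log(2) + 2*log(3))/7


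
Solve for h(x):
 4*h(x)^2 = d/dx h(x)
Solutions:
 h(x) = -1/(C1 + 4*x)


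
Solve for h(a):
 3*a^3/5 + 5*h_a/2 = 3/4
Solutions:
 h(a) = C1 - 3*a^4/50 + 3*a/10


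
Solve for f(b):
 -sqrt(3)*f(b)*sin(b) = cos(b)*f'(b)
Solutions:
 f(b) = C1*cos(b)^(sqrt(3))


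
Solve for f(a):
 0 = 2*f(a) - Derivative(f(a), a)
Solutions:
 f(a) = C1*exp(2*a)


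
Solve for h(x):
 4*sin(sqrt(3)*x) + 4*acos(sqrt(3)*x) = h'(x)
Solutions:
 h(x) = C1 + 4*x*acos(sqrt(3)*x) - 4*sqrt(3)*sqrt(1 - 3*x^2)/3 - 4*sqrt(3)*cos(sqrt(3)*x)/3


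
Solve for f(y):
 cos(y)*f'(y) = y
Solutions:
 f(y) = C1 + Integral(y/cos(y), y)


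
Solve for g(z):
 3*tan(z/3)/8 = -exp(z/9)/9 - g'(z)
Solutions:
 g(z) = C1 - exp(z/9) + 9*log(cos(z/3))/8


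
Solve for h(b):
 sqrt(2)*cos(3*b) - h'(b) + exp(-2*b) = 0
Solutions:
 h(b) = C1 + sqrt(2)*sin(3*b)/3 - exp(-2*b)/2


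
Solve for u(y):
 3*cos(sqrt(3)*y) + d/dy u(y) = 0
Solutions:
 u(y) = C1 - sqrt(3)*sin(sqrt(3)*y)


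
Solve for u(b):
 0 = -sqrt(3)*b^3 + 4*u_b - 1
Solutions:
 u(b) = C1 + sqrt(3)*b^4/16 + b/4


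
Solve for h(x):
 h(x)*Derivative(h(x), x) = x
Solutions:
 h(x) = -sqrt(C1 + x^2)
 h(x) = sqrt(C1 + x^2)


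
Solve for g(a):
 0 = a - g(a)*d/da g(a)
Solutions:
 g(a) = -sqrt(C1 + a^2)
 g(a) = sqrt(C1 + a^2)


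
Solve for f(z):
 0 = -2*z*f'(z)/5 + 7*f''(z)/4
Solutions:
 f(z) = C1 + C2*erfi(2*sqrt(35)*z/35)


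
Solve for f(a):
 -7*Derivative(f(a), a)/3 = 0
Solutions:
 f(a) = C1


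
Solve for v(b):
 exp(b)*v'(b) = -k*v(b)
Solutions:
 v(b) = C1*exp(k*exp(-b))


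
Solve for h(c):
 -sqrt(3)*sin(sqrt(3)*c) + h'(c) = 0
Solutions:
 h(c) = C1 - cos(sqrt(3)*c)


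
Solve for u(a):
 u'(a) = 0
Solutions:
 u(a) = C1


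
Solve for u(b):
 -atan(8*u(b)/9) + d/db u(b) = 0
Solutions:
 Integral(1/atan(8*_y/9), (_y, u(b))) = C1 + b


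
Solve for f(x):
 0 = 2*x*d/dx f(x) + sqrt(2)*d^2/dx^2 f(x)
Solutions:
 f(x) = C1 + C2*erf(2^(3/4)*x/2)


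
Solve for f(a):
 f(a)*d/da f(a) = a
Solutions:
 f(a) = -sqrt(C1 + a^2)
 f(a) = sqrt(C1 + a^2)


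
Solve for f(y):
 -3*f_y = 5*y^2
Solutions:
 f(y) = C1 - 5*y^3/9


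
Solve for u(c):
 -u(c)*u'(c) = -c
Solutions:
 u(c) = -sqrt(C1 + c^2)
 u(c) = sqrt(C1 + c^2)


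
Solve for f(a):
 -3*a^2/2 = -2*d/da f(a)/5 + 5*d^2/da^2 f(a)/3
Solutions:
 f(a) = C1 + C2*exp(6*a/25) + 5*a^3/4 + 125*a^2/8 + 3125*a/24


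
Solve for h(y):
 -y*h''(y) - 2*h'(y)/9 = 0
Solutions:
 h(y) = C1 + C2*y^(7/9)


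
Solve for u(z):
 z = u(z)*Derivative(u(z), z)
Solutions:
 u(z) = -sqrt(C1 + z^2)
 u(z) = sqrt(C1 + z^2)


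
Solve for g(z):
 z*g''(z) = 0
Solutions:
 g(z) = C1 + C2*z


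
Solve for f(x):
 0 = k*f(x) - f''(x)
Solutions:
 f(x) = C1*exp(-sqrt(k)*x) + C2*exp(sqrt(k)*x)


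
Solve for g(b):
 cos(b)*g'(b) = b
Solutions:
 g(b) = C1 + Integral(b/cos(b), b)


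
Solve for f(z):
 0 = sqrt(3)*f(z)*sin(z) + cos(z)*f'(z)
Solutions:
 f(z) = C1*cos(z)^(sqrt(3))


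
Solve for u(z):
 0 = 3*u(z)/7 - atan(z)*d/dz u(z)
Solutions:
 u(z) = C1*exp(3*Integral(1/atan(z), z)/7)


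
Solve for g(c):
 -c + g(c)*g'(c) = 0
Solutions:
 g(c) = -sqrt(C1 + c^2)
 g(c) = sqrt(C1 + c^2)


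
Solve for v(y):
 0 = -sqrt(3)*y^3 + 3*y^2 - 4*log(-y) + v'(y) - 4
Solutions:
 v(y) = C1 + sqrt(3)*y^4/4 - y^3 + 4*y*log(-y)


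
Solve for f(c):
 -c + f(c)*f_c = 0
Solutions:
 f(c) = -sqrt(C1 + c^2)
 f(c) = sqrt(C1 + c^2)


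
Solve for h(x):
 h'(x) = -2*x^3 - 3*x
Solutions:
 h(x) = C1 - x^4/2 - 3*x^2/2


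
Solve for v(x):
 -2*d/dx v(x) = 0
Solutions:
 v(x) = C1


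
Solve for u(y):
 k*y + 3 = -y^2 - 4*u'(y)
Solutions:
 u(y) = C1 - k*y^2/8 - y^3/12 - 3*y/4


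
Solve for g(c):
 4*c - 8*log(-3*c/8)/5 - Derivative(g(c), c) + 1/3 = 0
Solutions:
 g(c) = C1 + 2*c^2 - 8*c*log(-c)/5 + c*(-24*log(3) + 29 + 72*log(2))/15


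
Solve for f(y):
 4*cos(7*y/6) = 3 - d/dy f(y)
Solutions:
 f(y) = C1 + 3*y - 24*sin(7*y/6)/7


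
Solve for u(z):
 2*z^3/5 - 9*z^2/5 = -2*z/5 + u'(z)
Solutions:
 u(z) = C1 + z^4/10 - 3*z^3/5 + z^2/5


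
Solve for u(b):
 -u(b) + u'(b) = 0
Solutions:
 u(b) = C1*exp(b)


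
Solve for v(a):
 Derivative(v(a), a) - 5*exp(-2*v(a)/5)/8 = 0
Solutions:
 v(a) = 5*log(-sqrt(C1 + 5*a)) - 5*log(10) + 5*log(5)/2
 v(a) = 5*log(C1 + 5*a)/2 - 5*log(10) + 5*log(5)/2


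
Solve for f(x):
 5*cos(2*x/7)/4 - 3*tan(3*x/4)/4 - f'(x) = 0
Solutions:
 f(x) = C1 + log(cos(3*x/4)) + 35*sin(2*x/7)/8


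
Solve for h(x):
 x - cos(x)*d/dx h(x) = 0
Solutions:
 h(x) = C1 + Integral(x/cos(x), x)


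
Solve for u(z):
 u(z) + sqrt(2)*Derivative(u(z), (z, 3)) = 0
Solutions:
 u(z) = C3*exp(-2^(5/6)*z/2) + (C1*sin(2^(5/6)*sqrt(3)*z/4) + C2*cos(2^(5/6)*sqrt(3)*z/4))*exp(2^(5/6)*z/4)


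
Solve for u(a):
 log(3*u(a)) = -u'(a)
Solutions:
 Integral(1/(log(_y) + log(3)), (_y, u(a))) = C1 - a


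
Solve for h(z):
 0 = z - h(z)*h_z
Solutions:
 h(z) = -sqrt(C1 + z^2)
 h(z) = sqrt(C1 + z^2)


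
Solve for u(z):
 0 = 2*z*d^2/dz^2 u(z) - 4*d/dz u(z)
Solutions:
 u(z) = C1 + C2*z^3


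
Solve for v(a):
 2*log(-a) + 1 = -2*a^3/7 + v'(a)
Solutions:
 v(a) = C1 + a^4/14 + 2*a*log(-a) - a


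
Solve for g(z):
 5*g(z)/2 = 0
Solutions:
 g(z) = 0


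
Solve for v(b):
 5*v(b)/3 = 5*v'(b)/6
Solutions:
 v(b) = C1*exp(2*b)


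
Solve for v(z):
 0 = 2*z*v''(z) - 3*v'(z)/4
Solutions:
 v(z) = C1 + C2*z^(11/8)


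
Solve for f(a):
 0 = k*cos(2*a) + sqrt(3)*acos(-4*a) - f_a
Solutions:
 f(a) = C1 + k*sin(2*a)/2 + sqrt(3)*(a*acos(-4*a) + sqrt(1 - 16*a^2)/4)


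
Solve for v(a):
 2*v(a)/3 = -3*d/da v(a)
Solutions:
 v(a) = C1*exp(-2*a/9)


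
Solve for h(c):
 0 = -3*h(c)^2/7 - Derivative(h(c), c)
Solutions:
 h(c) = 7/(C1 + 3*c)


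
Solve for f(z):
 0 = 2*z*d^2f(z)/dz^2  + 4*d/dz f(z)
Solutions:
 f(z) = C1 + C2/z


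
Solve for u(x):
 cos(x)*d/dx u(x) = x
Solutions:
 u(x) = C1 + Integral(x/cos(x), x)


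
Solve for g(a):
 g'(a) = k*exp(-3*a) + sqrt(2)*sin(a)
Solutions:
 g(a) = C1 - k*exp(-3*a)/3 - sqrt(2)*cos(a)


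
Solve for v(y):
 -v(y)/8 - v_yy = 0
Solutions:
 v(y) = C1*sin(sqrt(2)*y/4) + C2*cos(sqrt(2)*y/4)


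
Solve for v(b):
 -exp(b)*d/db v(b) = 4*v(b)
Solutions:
 v(b) = C1*exp(4*exp(-b))


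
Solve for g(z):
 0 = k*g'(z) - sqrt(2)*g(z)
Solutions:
 g(z) = C1*exp(sqrt(2)*z/k)


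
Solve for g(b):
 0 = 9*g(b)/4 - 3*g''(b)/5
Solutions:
 g(b) = C1*exp(-sqrt(15)*b/2) + C2*exp(sqrt(15)*b/2)


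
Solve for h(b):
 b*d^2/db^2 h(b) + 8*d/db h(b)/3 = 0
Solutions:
 h(b) = C1 + C2/b^(5/3)


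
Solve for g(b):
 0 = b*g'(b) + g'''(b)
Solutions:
 g(b) = C1 + Integral(C2*airyai(-b) + C3*airybi(-b), b)


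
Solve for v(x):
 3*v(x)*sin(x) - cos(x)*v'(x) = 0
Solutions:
 v(x) = C1/cos(x)^3


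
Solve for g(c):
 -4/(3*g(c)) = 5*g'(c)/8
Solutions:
 g(c) = -sqrt(C1 - 960*c)/15
 g(c) = sqrt(C1 - 960*c)/15


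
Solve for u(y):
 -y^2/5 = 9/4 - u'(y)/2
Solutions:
 u(y) = C1 + 2*y^3/15 + 9*y/2


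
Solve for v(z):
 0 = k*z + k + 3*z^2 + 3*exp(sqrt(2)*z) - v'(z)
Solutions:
 v(z) = C1 + k*z^2/2 + k*z + z^3 + 3*sqrt(2)*exp(sqrt(2)*z)/2


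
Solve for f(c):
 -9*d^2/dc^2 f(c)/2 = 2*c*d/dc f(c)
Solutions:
 f(c) = C1 + C2*erf(sqrt(2)*c/3)


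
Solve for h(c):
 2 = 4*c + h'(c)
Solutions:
 h(c) = C1 - 2*c^2 + 2*c


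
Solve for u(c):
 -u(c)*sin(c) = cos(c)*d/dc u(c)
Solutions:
 u(c) = C1*cos(c)


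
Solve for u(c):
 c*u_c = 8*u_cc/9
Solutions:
 u(c) = C1 + C2*erfi(3*c/4)


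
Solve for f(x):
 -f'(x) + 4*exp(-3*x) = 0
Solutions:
 f(x) = C1 - 4*exp(-3*x)/3


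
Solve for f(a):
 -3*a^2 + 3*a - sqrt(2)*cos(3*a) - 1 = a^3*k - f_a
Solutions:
 f(a) = C1 + a^4*k/4 + a^3 - 3*a^2/2 + a + sqrt(2)*sin(3*a)/3


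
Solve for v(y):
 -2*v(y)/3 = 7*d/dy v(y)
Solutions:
 v(y) = C1*exp(-2*y/21)


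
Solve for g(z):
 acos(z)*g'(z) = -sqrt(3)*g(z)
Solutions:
 g(z) = C1*exp(-sqrt(3)*Integral(1/acos(z), z))


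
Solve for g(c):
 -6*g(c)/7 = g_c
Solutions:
 g(c) = C1*exp(-6*c/7)


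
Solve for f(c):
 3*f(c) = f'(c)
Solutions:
 f(c) = C1*exp(3*c)


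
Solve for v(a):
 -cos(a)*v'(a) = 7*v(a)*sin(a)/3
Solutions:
 v(a) = C1*cos(a)^(7/3)


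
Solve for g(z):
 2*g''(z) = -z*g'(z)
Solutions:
 g(z) = C1 + C2*erf(z/2)


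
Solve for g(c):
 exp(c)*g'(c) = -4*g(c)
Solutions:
 g(c) = C1*exp(4*exp(-c))


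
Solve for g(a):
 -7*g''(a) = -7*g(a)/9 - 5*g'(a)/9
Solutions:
 g(a) = C1*exp(a*(5 - sqrt(1789))/126) + C2*exp(a*(5 + sqrt(1789))/126)


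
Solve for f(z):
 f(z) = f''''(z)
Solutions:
 f(z) = C1*exp(-z) + C2*exp(z) + C3*sin(z) + C4*cos(z)


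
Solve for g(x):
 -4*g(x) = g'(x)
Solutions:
 g(x) = C1*exp(-4*x)


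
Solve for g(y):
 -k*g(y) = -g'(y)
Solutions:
 g(y) = C1*exp(k*y)


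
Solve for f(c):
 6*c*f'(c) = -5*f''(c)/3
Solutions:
 f(c) = C1 + C2*erf(3*sqrt(5)*c/5)


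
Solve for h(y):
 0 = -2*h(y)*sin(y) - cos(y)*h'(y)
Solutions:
 h(y) = C1*cos(y)^2


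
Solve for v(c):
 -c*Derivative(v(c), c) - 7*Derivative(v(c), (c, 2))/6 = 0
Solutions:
 v(c) = C1 + C2*erf(sqrt(21)*c/7)


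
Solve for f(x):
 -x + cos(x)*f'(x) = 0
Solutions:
 f(x) = C1 + Integral(x/cos(x), x)


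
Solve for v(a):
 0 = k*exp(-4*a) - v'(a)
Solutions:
 v(a) = C1 - k*exp(-4*a)/4


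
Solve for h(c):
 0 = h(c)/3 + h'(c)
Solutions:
 h(c) = C1*exp(-c/3)


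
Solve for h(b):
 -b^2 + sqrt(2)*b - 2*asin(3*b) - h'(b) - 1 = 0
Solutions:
 h(b) = C1 - b^3/3 + sqrt(2)*b^2/2 - 2*b*asin(3*b) - b - 2*sqrt(1 - 9*b^2)/3


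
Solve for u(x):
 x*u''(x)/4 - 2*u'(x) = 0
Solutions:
 u(x) = C1 + C2*x^9


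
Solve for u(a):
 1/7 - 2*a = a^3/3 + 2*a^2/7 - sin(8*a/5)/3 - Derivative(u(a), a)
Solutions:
 u(a) = C1 + a^4/12 + 2*a^3/21 + a^2 - a/7 + 5*cos(8*a/5)/24


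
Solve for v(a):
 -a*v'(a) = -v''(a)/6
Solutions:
 v(a) = C1 + C2*erfi(sqrt(3)*a)


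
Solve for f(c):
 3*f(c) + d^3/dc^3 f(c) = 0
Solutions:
 f(c) = C3*exp(-3^(1/3)*c) + (C1*sin(3^(5/6)*c/2) + C2*cos(3^(5/6)*c/2))*exp(3^(1/3)*c/2)


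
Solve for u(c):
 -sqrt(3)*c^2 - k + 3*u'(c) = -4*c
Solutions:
 u(c) = C1 + sqrt(3)*c^3/9 - 2*c^2/3 + c*k/3


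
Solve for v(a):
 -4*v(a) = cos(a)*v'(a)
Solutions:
 v(a) = C1*(sin(a)^2 - 2*sin(a) + 1)/(sin(a)^2 + 2*sin(a) + 1)


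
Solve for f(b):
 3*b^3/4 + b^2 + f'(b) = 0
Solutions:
 f(b) = C1 - 3*b^4/16 - b^3/3


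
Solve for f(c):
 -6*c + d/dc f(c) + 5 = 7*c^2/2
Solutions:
 f(c) = C1 + 7*c^3/6 + 3*c^2 - 5*c


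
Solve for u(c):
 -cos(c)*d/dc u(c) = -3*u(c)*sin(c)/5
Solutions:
 u(c) = C1/cos(c)^(3/5)


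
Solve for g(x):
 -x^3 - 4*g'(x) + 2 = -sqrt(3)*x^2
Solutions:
 g(x) = C1 - x^4/16 + sqrt(3)*x^3/12 + x/2


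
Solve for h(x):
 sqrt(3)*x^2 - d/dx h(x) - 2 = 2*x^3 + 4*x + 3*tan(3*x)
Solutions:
 h(x) = C1 - x^4/2 + sqrt(3)*x^3/3 - 2*x^2 - 2*x + log(cos(3*x))


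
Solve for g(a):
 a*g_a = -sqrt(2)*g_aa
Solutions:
 g(a) = C1 + C2*erf(2^(1/4)*a/2)


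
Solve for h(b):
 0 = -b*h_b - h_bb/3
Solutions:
 h(b) = C1 + C2*erf(sqrt(6)*b/2)


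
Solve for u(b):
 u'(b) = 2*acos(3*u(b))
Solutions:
 Integral(1/acos(3*_y), (_y, u(b))) = C1 + 2*b


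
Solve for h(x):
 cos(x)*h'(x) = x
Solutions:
 h(x) = C1 + Integral(x/cos(x), x)


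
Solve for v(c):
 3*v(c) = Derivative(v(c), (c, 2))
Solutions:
 v(c) = C1*exp(-sqrt(3)*c) + C2*exp(sqrt(3)*c)


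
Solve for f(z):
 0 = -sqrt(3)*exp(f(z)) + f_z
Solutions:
 f(z) = log(-1/(C1 + sqrt(3)*z))


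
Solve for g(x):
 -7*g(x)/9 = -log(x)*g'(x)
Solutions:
 g(x) = C1*exp(7*li(x)/9)


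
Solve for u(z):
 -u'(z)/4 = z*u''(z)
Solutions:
 u(z) = C1 + C2*z^(3/4)


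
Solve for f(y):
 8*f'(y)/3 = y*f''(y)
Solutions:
 f(y) = C1 + C2*y^(11/3)


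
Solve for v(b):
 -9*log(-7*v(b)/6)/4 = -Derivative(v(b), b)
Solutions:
 -4*Integral(1/(log(-_y) - log(6) + log(7)), (_y, v(b)))/9 = C1 - b


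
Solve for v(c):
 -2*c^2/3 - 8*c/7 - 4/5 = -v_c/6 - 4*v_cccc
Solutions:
 v(c) = C1 + C4*exp(-3^(2/3)*c/6) + 4*c^3/3 + 24*c^2/7 + 24*c/5 + (C2*sin(3^(1/6)*c/4) + C3*cos(3^(1/6)*c/4))*exp(3^(2/3)*c/12)


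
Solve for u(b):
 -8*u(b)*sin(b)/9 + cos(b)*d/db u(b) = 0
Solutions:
 u(b) = C1/cos(b)^(8/9)


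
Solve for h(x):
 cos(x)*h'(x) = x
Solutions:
 h(x) = C1 + Integral(x/cos(x), x)


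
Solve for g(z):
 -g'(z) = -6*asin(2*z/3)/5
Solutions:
 g(z) = C1 + 6*z*asin(2*z/3)/5 + 3*sqrt(9 - 4*z^2)/5


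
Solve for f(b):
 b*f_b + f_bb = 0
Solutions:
 f(b) = C1 + C2*erf(sqrt(2)*b/2)


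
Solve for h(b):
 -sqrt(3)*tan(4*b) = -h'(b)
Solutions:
 h(b) = C1 - sqrt(3)*log(cos(4*b))/4


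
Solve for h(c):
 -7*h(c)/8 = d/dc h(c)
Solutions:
 h(c) = C1*exp(-7*c/8)


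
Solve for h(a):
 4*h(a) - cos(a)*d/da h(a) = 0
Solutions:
 h(a) = C1*(sin(a)^2 + 2*sin(a) + 1)/(sin(a)^2 - 2*sin(a) + 1)


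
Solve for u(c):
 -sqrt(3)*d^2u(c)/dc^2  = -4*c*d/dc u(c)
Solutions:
 u(c) = C1 + C2*erfi(sqrt(2)*3^(3/4)*c/3)


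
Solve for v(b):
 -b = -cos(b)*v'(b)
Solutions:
 v(b) = C1 + Integral(b/cos(b), b)


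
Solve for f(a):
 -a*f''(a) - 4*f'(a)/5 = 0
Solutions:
 f(a) = C1 + C2*a^(1/5)


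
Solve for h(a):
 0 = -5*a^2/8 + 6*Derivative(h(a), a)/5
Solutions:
 h(a) = C1 + 25*a^3/144


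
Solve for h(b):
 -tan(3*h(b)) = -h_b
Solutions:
 h(b) = -asin(C1*exp(3*b))/3 + pi/3
 h(b) = asin(C1*exp(3*b))/3


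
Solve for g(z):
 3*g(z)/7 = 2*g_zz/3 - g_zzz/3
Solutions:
 g(z) = C1*exp(z*(56*14^(1/3)/(9*sqrt(57) + 131)^(1/3) + 14^(2/3)*(9*sqrt(57) + 131)^(1/3) + 56)/84)*sin(14^(1/3)*sqrt(3)*z*(-14^(1/3)*(9*sqrt(57) + 131)^(1/3) + 56/(9*sqrt(57) + 131)^(1/3))/84) + C2*exp(z*(56*14^(1/3)/(9*sqrt(57) + 131)^(1/3) + 14^(2/3)*(9*sqrt(57) + 131)^(1/3) + 56)/84)*cos(14^(1/3)*sqrt(3)*z*(-14^(1/3)*(9*sqrt(57) + 131)^(1/3) + 56/(9*sqrt(57) + 131)^(1/3))/84) + C3*exp(z*(-14^(2/3)*(9*sqrt(57) + 131)^(1/3) - 56*14^(1/3)/(9*sqrt(57) + 131)^(1/3) + 28)/42)


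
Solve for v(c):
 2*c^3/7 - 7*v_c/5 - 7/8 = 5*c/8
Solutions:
 v(c) = C1 + 5*c^4/98 - 25*c^2/112 - 5*c/8


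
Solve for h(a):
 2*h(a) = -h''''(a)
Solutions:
 h(a) = (C1*sin(2^(3/4)*a/2) + C2*cos(2^(3/4)*a/2))*exp(-2^(3/4)*a/2) + (C3*sin(2^(3/4)*a/2) + C4*cos(2^(3/4)*a/2))*exp(2^(3/4)*a/2)


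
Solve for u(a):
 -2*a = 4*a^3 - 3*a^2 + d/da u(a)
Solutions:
 u(a) = C1 - a^4 + a^3 - a^2


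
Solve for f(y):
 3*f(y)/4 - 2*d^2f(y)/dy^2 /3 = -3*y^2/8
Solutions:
 f(y) = C1*exp(-3*sqrt(2)*y/4) + C2*exp(3*sqrt(2)*y/4) - y^2/2 - 8/9


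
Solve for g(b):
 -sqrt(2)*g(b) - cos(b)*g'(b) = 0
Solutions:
 g(b) = C1*(sin(b) - 1)^(sqrt(2)/2)/(sin(b) + 1)^(sqrt(2)/2)


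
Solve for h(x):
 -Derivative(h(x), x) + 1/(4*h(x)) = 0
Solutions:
 h(x) = -sqrt(C1 + 2*x)/2
 h(x) = sqrt(C1 + 2*x)/2


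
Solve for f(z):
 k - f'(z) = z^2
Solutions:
 f(z) = C1 + k*z - z^3/3


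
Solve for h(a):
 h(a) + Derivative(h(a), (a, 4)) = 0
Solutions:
 h(a) = (C1*sin(sqrt(2)*a/2) + C2*cos(sqrt(2)*a/2))*exp(-sqrt(2)*a/2) + (C3*sin(sqrt(2)*a/2) + C4*cos(sqrt(2)*a/2))*exp(sqrt(2)*a/2)


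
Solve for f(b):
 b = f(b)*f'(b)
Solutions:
 f(b) = -sqrt(C1 + b^2)
 f(b) = sqrt(C1 + b^2)


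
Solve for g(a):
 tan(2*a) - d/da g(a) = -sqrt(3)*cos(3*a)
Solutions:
 g(a) = C1 - log(cos(2*a))/2 + sqrt(3)*sin(3*a)/3


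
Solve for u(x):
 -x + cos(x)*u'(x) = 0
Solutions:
 u(x) = C1 + Integral(x/cos(x), x)


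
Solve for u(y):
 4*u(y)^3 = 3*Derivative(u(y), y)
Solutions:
 u(y) = -sqrt(6)*sqrt(-1/(C1 + 4*y))/2
 u(y) = sqrt(6)*sqrt(-1/(C1 + 4*y))/2


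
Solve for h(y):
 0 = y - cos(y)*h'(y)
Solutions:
 h(y) = C1 + Integral(y/cos(y), y)


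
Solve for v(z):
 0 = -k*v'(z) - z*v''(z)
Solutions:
 v(z) = C1 + z^(1 - re(k))*(C2*sin(log(z)*Abs(im(k))) + C3*cos(log(z)*im(k)))


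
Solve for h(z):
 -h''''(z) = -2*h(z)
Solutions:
 h(z) = C1*exp(-2^(1/4)*z) + C2*exp(2^(1/4)*z) + C3*sin(2^(1/4)*z) + C4*cos(2^(1/4)*z)


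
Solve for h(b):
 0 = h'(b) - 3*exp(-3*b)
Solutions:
 h(b) = C1 - exp(-3*b)


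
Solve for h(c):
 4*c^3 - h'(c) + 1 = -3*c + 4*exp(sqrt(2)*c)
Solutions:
 h(c) = C1 + c^4 + 3*c^2/2 + c - 2*sqrt(2)*exp(sqrt(2)*c)


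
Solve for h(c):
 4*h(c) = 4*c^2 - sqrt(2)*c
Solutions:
 h(c) = c*(4*c - sqrt(2))/4


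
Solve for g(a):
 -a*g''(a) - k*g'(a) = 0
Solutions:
 g(a) = C1 + a^(1 - re(k))*(C2*sin(log(a)*Abs(im(k))) + C3*cos(log(a)*im(k)))


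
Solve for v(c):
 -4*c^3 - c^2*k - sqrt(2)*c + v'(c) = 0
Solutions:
 v(c) = C1 + c^4 + c^3*k/3 + sqrt(2)*c^2/2
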